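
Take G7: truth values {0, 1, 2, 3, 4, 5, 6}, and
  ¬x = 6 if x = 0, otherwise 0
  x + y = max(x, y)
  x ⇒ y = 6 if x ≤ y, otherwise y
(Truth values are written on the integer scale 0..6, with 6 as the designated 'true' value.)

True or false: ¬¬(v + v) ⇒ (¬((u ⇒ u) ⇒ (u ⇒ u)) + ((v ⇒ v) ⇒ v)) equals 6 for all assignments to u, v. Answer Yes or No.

Counterexample: take u = 0, v = 1.
v + v = 1 + 1 = 1
¬(v + v) = ¬1 = 0
¬¬(v + v) = ¬0 = 6
u ⇒ u = 0 ⇒ 0 = 6
u ⇒ u = 0 ⇒ 0 = 6
(u ⇒ u) ⇒ (u ⇒ u) = 6 ⇒ 6 = 6
¬((u ⇒ u) ⇒ (u ⇒ u)) = ¬6 = 0
v ⇒ v = 1 ⇒ 1 = 6
(v ⇒ v) ⇒ v = 6 ⇒ 1 = 1
¬((u ⇒ u) ⇒ (u ⇒ u)) + ((v ⇒ v) ⇒ v) = 0 + 1 = 1
¬¬(v + v) ⇒ (¬((u ⇒ u) ⇒ (u ⇒ u)) + ((v ⇒ v) ⇒ v)) = 6 ⇒ 1 = 1
This gives 1 ≠ 6.

No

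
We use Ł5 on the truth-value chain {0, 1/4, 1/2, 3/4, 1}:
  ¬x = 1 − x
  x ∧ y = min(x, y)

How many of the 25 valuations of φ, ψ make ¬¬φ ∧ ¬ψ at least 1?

value 1: 1 assignment (counts)
value 3/4: 3 assignments
value 1/2: 5 assignments
value 1/4: 7 assignments
value 0: 9 assignments
So 1 of the 25 assignments meets the threshold.

1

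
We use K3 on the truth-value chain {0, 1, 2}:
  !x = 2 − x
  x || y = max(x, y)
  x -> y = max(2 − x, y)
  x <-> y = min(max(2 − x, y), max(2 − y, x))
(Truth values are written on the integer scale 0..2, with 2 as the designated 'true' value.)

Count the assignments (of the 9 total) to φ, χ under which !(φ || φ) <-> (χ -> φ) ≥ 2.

φ = 0, χ = 0 ↦ 2  ≥
φ = 0, χ = 1 ↦ 1  <
φ = 0, χ = 2 ↦ 0  <
φ = 1, χ = 0 ↦ 1  <
φ = 1, χ = 1 ↦ 1  <
φ = 1, χ = 2 ↦ 1  <
φ = 2, χ = 0 ↦ 0  <
φ = 2, χ = 1 ↦ 0  <
φ = 2, χ = 2 ↦ 0  <
So 1 of the 9 assignments meets the threshold.

1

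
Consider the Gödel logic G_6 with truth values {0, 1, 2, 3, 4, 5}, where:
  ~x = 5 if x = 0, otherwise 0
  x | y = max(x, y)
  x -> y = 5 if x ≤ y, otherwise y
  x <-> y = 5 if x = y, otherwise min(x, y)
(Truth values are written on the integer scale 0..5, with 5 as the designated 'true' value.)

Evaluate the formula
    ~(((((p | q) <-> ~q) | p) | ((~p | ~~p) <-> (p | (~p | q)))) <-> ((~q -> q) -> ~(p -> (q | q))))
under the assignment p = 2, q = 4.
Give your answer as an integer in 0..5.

p | q = 2 | 4 = 4
~q = ~4 = 0
(p | q) <-> ~q = 4 <-> 0 = 0
((p | q) <-> ~q) | p = 0 | 2 = 2
~p = ~2 = 0
~p = ~2 = 0
~~p = ~0 = 5
~p | ~~p = 0 | 5 = 5
~p = ~2 = 0
~p | q = 0 | 4 = 4
p | (~p | q) = 2 | 4 = 4
(~p | ~~p) <-> (p | (~p | q)) = 5 <-> 4 = 4
(((p | q) <-> ~q) | p) | ((~p | ~~p) <-> (p | (~p | q))) = 2 | 4 = 4
~q = ~4 = 0
~q -> q = 0 -> 4 = 5
q | q = 4 | 4 = 4
p -> (q | q) = 2 -> 4 = 5
~(p -> (q | q)) = ~5 = 0
(~q -> q) -> ~(p -> (q | q)) = 5 -> 0 = 0
((((p | q) <-> ~q) | p) | ((~p | ~~p) <-> (p | (~p | q)))) <-> ((~q -> q) -> ~(p -> (q | q))) = 4 <-> 0 = 0
~(((((p | q) <-> ~q) | p) | ((~p | ~~p) <-> (p | (~p | q)))) <-> ((~q -> q) -> ~(p -> (q | q)))) = ~0 = 5

5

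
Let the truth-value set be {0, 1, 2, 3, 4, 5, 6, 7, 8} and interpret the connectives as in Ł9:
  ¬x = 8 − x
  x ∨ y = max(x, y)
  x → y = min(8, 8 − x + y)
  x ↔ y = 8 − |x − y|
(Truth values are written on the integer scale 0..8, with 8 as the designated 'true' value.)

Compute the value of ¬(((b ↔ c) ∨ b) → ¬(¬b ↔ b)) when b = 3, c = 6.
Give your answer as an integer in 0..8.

3

b ↔ c = 3 ↔ 6 = 5
(b ↔ c) ∨ b = 5 ∨ 3 = 5
¬b = ¬3 = 5
¬b ↔ b = 5 ↔ 3 = 6
¬(¬b ↔ b) = ¬6 = 2
((b ↔ c) ∨ b) → ¬(¬b ↔ b) = 5 → 2 = 5
¬(((b ↔ c) ∨ b) → ¬(¬b ↔ b)) = ¬5 = 3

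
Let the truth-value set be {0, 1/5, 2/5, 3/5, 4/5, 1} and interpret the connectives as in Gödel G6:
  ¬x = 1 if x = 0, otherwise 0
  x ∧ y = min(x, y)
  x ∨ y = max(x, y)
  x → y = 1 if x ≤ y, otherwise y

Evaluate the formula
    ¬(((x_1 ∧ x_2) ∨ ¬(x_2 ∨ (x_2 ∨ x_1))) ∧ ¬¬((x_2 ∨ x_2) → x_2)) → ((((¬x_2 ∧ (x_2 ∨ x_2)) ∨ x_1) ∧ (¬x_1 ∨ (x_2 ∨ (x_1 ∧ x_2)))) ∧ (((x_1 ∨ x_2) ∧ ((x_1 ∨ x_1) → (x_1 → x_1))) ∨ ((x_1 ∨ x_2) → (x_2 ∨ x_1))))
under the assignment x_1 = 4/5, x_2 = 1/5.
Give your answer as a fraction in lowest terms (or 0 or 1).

1

x_1 ∧ x_2 = 4/5 ∧ 1/5 = 1/5
x_2 ∨ x_1 = 1/5 ∨ 4/5 = 4/5
x_2 ∨ (x_2 ∨ x_1) = 1/5 ∨ 4/5 = 4/5
¬(x_2 ∨ (x_2 ∨ x_1)) = ¬4/5 = 0
(x_1 ∧ x_2) ∨ ¬(x_2 ∨ (x_2 ∨ x_1)) = 1/5 ∨ 0 = 1/5
x_2 ∨ x_2 = 1/5 ∨ 1/5 = 1/5
(x_2 ∨ x_2) → x_2 = 1/5 → 1/5 = 1
¬((x_2 ∨ x_2) → x_2) = ¬1 = 0
¬¬((x_2 ∨ x_2) → x_2) = ¬0 = 1
((x_1 ∧ x_2) ∨ ¬(x_2 ∨ (x_2 ∨ x_1))) ∧ ¬¬((x_2 ∨ x_2) → x_2) = 1/5 ∧ 1 = 1/5
¬(((x_1 ∧ x_2) ∨ ¬(x_2 ∨ (x_2 ∨ x_1))) ∧ ¬¬((x_2 ∨ x_2) → x_2)) = ¬1/5 = 0
¬x_2 = ¬1/5 = 0
x_2 ∨ x_2 = 1/5 ∨ 1/5 = 1/5
¬x_2 ∧ (x_2 ∨ x_2) = 0 ∧ 1/5 = 0
(¬x_2 ∧ (x_2 ∨ x_2)) ∨ x_1 = 0 ∨ 4/5 = 4/5
¬x_1 = ¬4/5 = 0
x_1 ∧ x_2 = 4/5 ∧ 1/5 = 1/5
x_2 ∨ (x_1 ∧ x_2) = 1/5 ∨ 1/5 = 1/5
¬x_1 ∨ (x_2 ∨ (x_1 ∧ x_2)) = 0 ∨ 1/5 = 1/5
((¬x_2 ∧ (x_2 ∨ x_2)) ∨ x_1) ∧ (¬x_1 ∨ (x_2 ∨ (x_1 ∧ x_2))) = 4/5 ∧ 1/5 = 1/5
x_1 ∨ x_2 = 4/5 ∨ 1/5 = 4/5
x_1 ∨ x_1 = 4/5 ∨ 4/5 = 4/5
x_1 → x_1 = 4/5 → 4/5 = 1
(x_1 ∨ x_1) → (x_1 → x_1) = 4/5 → 1 = 1
(x_1 ∨ x_2) ∧ ((x_1 ∨ x_1) → (x_1 → x_1)) = 4/5 ∧ 1 = 4/5
x_1 ∨ x_2 = 4/5 ∨ 1/5 = 4/5
x_2 ∨ x_1 = 1/5 ∨ 4/5 = 4/5
(x_1 ∨ x_2) → (x_2 ∨ x_1) = 4/5 → 4/5 = 1
((x_1 ∨ x_2) ∧ ((x_1 ∨ x_1) → (x_1 → x_1))) ∨ ((x_1 ∨ x_2) → (x_2 ∨ x_1)) = 4/5 ∨ 1 = 1
(((¬x_2 ∧ (x_2 ∨ x_2)) ∨ x_1) ∧ (¬x_1 ∨ (x_2 ∨ (x_1 ∧ x_2)))) ∧ (((x_1 ∨ x_2) ∧ ((x_1 ∨ x_1) → (x_1 → x_1))) ∨ ((x_1 ∨ x_2) → (x_2 ∨ x_1))) = 1/5 ∧ 1 = 1/5
¬(((x_1 ∧ x_2) ∨ ¬(x_2 ∨ (x_2 ∨ x_1))) ∧ ¬¬((x_2 ∨ x_2) → x_2)) → ((((¬x_2 ∧ (x_2 ∨ x_2)) ∨ x_1) ∧ (¬x_1 ∨ (x_2 ∨ (x_1 ∧ x_2)))) ∧ (((x_1 ∨ x_2) ∧ ((x_1 ∨ x_1) → (x_1 → x_1))) ∨ ((x_1 ∨ x_2) → (x_2 ∨ x_1)))) = 0 → 1/5 = 1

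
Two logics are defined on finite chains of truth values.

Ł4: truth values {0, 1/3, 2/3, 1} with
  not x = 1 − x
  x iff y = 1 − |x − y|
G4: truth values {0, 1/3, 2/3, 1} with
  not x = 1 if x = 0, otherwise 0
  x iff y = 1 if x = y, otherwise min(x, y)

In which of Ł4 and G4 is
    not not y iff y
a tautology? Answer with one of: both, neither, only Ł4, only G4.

In Ł4: every assignment gives 1 — tautology.
In G4: at y = 1/3 the value is 1/3 — not a tautology.

only Ł4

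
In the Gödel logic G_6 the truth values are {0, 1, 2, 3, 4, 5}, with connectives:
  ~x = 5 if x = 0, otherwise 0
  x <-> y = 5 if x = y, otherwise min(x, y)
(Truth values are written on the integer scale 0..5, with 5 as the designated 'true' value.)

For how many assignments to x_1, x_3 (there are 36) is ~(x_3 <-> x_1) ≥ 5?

value 5: 10 assignments (counts)
value 0: 26 assignments
So 10 of the 36 assignments meet the threshold.

10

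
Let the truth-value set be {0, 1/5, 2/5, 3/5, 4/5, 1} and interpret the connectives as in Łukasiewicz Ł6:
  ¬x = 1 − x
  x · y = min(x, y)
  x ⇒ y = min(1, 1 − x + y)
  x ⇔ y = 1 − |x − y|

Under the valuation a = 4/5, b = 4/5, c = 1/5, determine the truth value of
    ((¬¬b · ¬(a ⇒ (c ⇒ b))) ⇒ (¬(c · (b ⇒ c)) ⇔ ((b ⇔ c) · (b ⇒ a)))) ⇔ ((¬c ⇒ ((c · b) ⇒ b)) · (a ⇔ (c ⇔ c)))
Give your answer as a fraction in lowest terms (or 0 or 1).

¬b = ¬4/5 = 1/5
¬¬b = ¬1/5 = 4/5
c ⇒ b = 1/5 ⇒ 4/5 = 1
a ⇒ (c ⇒ b) = 4/5 ⇒ 1 = 1
¬(a ⇒ (c ⇒ b)) = ¬1 = 0
¬¬b · ¬(a ⇒ (c ⇒ b)) = 4/5 · 0 = 0
b ⇒ c = 4/5 ⇒ 1/5 = 2/5
c · (b ⇒ c) = 1/5 · 2/5 = 1/5
¬(c · (b ⇒ c)) = ¬1/5 = 4/5
b ⇔ c = 4/5 ⇔ 1/5 = 2/5
b ⇒ a = 4/5 ⇒ 4/5 = 1
(b ⇔ c) · (b ⇒ a) = 2/5 · 1 = 2/5
¬(c · (b ⇒ c)) ⇔ ((b ⇔ c) · (b ⇒ a)) = 4/5 ⇔ 2/5 = 3/5
(¬¬b · ¬(a ⇒ (c ⇒ b))) ⇒ (¬(c · (b ⇒ c)) ⇔ ((b ⇔ c) · (b ⇒ a))) = 0 ⇒ 3/5 = 1
¬c = ¬1/5 = 4/5
c · b = 1/5 · 4/5 = 1/5
(c · b) ⇒ b = 1/5 ⇒ 4/5 = 1
¬c ⇒ ((c · b) ⇒ b) = 4/5 ⇒ 1 = 1
c ⇔ c = 1/5 ⇔ 1/5 = 1
a ⇔ (c ⇔ c) = 4/5 ⇔ 1 = 4/5
(¬c ⇒ ((c · b) ⇒ b)) · (a ⇔ (c ⇔ c)) = 1 · 4/5 = 4/5
((¬¬b · ¬(a ⇒ (c ⇒ b))) ⇒ (¬(c · (b ⇒ c)) ⇔ ((b ⇔ c) · (b ⇒ a)))) ⇔ ((¬c ⇒ ((c · b) ⇒ b)) · (a ⇔ (c ⇔ c))) = 1 ⇔ 4/5 = 4/5

4/5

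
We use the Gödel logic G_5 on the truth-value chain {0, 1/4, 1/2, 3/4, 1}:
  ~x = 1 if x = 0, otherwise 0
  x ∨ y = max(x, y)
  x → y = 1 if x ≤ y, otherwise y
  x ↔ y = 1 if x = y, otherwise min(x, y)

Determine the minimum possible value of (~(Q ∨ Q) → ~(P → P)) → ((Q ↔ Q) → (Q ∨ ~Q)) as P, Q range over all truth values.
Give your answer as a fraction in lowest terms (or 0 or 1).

1/4

Take P = 0, Q = 1/4:
Q ∨ Q = 1/4 ∨ 1/4 = 1/4
~(Q ∨ Q) = ~1/4 = 0
P → P = 0 → 0 = 1
~(P → P) = ~1 = 0
~(Q ∨ Q) → ~(P → P) = 0 → 0 = 1
Q ↔ Q = 1/4 ↔ 1/4 = 1
~Q = ~1/4 = 0
Q ∨ ~Q = 1/4 ∨ 0 = 1/4
(Q ↔ Q) → (Q ∨ ~Q) = 1 → 1/4 = 1/4
(~(Q ∨ Q) → ~(P → P)) → ((Q ↔ Q) → (Q ∨ ~Q)) = 1 → 1/4 = 1/4
No assignment yields a value below 1/4, so this is the minimum.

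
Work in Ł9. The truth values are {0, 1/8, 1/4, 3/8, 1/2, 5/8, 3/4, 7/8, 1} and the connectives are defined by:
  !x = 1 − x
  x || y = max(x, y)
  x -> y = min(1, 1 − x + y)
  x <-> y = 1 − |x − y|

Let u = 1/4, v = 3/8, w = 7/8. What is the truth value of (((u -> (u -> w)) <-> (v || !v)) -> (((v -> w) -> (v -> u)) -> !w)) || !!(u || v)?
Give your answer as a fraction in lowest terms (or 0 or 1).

5/8

u -> w = 1/4 -> 7/8 = 1
u -> (u -> w) = 1/4 -> 1 = 1
!v = !3/8 = 5/8
v || !v = 3/8 || 5/8 = 5/8
(u -> (u -> w)) <-> (v || !v) = 1 <-> 5/8 = 5/8
v -> w = 3/8 -> 7/8 = 1
v -> u = 3/8 -> 1/4 = 7/8
(v -> w) -> (v -> u) = 1 -> 7/8 = 7/8
!w = !7/8 = 1/8
((v -> w) -> (v -> u)) -> !w = 7/8 -> 1/8 = 1/4
((u -> (u -> w)) <-> (v || !v)) -> (((v -> w) -> (v -> u)) -> !w) = 5/8 -> 1/4 = 5/8
u || v = 1/4 || 3/8 = 3/8
!(u || v) = !3/8 = 5/8
!!(u || v) = !5/8 = 3/8
(((u -> (u -> w)) <-> (v || !v)) -> (((v -> w) -> (v -> u)) -> !w)) || !!(u || v) = 5/8 || 3/8 = 5/8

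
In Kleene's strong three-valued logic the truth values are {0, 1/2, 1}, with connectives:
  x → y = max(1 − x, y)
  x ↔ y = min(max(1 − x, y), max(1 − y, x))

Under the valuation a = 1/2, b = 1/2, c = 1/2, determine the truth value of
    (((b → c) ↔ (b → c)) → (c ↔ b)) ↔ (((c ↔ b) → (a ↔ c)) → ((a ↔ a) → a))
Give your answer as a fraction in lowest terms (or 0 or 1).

b → c = 1/2 → 1/2 = 1/2
b → c = 1/2 → 1/2 = 1/2
(b → c) ↔ (b → c) = 1/2 ↔ 1/2 = 1/2
c ↔ b = 1/2 ↔ 1/2 = 1/2
((b → c) ↔ (b → c)) → (c ↔ b) = 1/2 → 1/2 = 1/2
c ↔ b = 1/2 ↔ 1/2 = 1/2
a ↔ c = 1/2 ↔ 1/2 = 1/2
(c ↔ b) → (a ↔ c) = 1/2 → 1/2 = 1/2
a ↔ a = 1/2 ↔ 1/2 = 1/2
(a ↔ a) → a = 1/2 → 1/2 = 1/2
((c ↔ b) → (a ↔ c)) → ((a ↔ a) → a) = 1/2 → 1/2 = 1/2
(((b → c) ↔ (b → c)) → (c ↔ b)) ↔ (((c ↔ b) → (a ↔ c)) → ((a ↔ a) → a)) = 1/2 ↔ 1/2 = 1/2

1/2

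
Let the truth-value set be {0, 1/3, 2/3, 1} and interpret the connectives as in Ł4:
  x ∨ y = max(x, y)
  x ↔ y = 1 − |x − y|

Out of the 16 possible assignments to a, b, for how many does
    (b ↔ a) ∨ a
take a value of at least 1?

7

a = 0, b = 0 ↦ 1  ≥
a = 0, b = 1/3 ↦ 2/3  <
a = 0, b = 2/3 ↦ 1/3  <
a = 0, b = 1 ↦ 0  <
a = 1/3, b = 0 ↦ 2/3  <
a = 1/3, b = 1/3 ↦ 1  ≥
a = 1/3, b = 2/3 ↦ 2/3  <
a = 1/3, b = 1 ↦ 1/3  <
a = 2/3, b = 0 ↦ 2/3  <
a = 2/3, b = 1/3 ↦ 2/3  <
a = 2/3, b = 2/3 ↦ 1  ≥
a = 2/3, b = 1 ↦ 2/3  <
a = 1, b = 0 ↦ 1  ≥
a = 1, b = 1/3 ↦ 1  ≥
a = 1, b = 2/3 ↦ 1  ≥
a = 1, b = 1 ↦ 1  ≥
So 7 of the 16 assignments meet the threshold.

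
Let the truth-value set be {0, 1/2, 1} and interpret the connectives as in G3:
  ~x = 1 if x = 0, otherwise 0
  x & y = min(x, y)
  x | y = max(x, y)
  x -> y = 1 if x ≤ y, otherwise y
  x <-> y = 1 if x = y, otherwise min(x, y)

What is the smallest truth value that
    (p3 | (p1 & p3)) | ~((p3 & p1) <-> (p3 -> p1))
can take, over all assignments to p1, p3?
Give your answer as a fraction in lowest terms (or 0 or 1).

1/2

Take p1 = 0, p3 = 1/2:
p1 & p3 = 0 & 1/2 = 0
p3 | (p1 & p3) = 1/2 | 0 = 1/2
p3 & p1 = 1/2 & 0 = 0
p3 -> p1 = 1/2 -> 0 = 0
(p3 & p1) <-> (p3 -> p1) = 0 <-> 0 = 1
~((p3 & p1) <-> (p3 -> p1)) = ~1 = 0
(p3 | (p1 & p3)) | ~((p3 & p1) <-> (p3 -> p1)) = 1/2 | 0 = 1/2
No assignment yields a value below 1/2, so this is the minimum.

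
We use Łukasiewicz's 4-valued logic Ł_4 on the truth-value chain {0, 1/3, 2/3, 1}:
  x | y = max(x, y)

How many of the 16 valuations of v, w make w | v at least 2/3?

v = 0, w = 0 ↦ 0  <
v = 0, w = 1/3 ↦ 1/3  <
v = 0, w = 2/3 ↦ 2/3  ≥
v = 0, w = 1 ↦ 1  ≥
v = 1/3, w = 0 ↦ 1/3  <
v = 1/3, w = 1/3 ↦ 1/3  <
v = 1/3, w = 2/3 ↦ 2/3  ≥
v = 1/3, w = 1 ↦ 1  ≥
v = 2/3, w = 0 ↦ 2/3  ≥
v = 2/3, w = 1/3 ↦ 2/3  ≥
v = 2/3, w = 2/3 ↦ 2/3  ≥
v = 2/3, w = 1 ↦ 1  ≥
v = 1, w = 0 ↦ 1  ≥
v = 1, w = 1/3 ↦ 1  ≥
v = 1, w = 2/3 ↦ 1  ≥
v = 1, w = 1 ↦ 1  ≥
So 12 of the 16 assignments meet the threshold.

12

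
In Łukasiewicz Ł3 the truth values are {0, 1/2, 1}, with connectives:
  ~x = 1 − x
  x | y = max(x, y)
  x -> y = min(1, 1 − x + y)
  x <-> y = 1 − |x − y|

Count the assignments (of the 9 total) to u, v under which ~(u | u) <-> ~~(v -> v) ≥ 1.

u = 0, v = 0 ↦ 1  ≥
u = 0, v = 1/2 ↦ 1  ≥
u = 0, v = 1 ↦ 1  ≥
u = 1/2, v = 0 ↦ 1/2  <
u = 1/2, v = 1/2 ↦ 1/2  <
u = 1/2, v = 1 ↦ 1/2  <
u = 1, v = 0 ↦ 0  <
u = 1, v = 1/2 ↦ 0  <
u = 1, v = 1 ↦ 0  <
So 3 of the 9 assignments meet the threshold.

3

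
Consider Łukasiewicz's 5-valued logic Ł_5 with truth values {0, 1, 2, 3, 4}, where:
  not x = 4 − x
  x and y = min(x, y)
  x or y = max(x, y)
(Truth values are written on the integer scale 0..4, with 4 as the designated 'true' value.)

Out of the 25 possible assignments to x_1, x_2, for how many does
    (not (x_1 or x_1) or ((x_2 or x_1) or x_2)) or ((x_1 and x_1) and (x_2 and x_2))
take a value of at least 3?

22

value 4: 13 assignments (counts)
value 3: 9 assignments (counts)
value 2: 3 assignments
So 22 of the 25 assignments meet the threshold.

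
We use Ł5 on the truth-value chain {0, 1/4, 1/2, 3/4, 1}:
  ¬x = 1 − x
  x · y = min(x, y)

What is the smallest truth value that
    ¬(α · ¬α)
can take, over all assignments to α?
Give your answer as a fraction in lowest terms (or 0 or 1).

1/2

Take α = 1/2:
¬α = ¬1/2 = 1/2
α · ¬α = 1/2 · 1/2 = 1/2
¬(α · ¬α) = ¬1/2 = 1/2
No assignment yields a value below 1/2, so this is the minimum.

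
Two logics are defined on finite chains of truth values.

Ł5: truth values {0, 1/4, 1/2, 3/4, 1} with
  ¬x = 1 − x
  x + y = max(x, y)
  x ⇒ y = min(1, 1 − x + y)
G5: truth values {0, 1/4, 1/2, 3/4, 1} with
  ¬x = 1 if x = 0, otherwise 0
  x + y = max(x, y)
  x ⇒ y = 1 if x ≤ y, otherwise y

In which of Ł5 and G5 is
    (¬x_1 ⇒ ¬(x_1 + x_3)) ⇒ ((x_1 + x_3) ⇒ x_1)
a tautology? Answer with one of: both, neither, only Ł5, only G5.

only Ł5

In Ł5: every assignment gives 1 — tautology.
In G5: at x_1 = 1/4, x_3 = 1/2 the value is 1/4 — not a tautology.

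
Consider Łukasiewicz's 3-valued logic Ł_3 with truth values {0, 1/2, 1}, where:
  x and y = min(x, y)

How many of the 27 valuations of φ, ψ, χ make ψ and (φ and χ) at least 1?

1

value 1: 1 assignment (counts)
value 1/2: 7 assignments
value 0: 19 assignments
So 1 of the 27 assignments meets the threshold.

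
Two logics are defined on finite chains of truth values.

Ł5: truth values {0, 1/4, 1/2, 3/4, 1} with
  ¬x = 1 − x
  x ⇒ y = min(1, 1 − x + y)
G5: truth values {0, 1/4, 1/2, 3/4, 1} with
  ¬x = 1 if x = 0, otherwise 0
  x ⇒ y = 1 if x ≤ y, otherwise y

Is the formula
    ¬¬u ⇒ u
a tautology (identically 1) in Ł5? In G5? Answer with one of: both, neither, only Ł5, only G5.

only Ł5

In Ł5: every assignment gives 1 — tautology.
In G5: at u = 1/4 the value is 1/4 — not a tautology.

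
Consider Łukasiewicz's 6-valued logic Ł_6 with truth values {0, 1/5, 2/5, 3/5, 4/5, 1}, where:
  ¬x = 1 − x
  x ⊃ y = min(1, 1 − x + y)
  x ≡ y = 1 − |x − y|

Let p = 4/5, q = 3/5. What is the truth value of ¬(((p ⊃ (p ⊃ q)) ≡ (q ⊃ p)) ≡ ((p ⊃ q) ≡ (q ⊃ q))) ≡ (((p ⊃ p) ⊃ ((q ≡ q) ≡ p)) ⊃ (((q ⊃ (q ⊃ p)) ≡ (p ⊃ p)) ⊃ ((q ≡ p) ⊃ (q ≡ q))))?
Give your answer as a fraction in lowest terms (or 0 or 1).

1/5

p ⊃ q = 4/5 ⊃ 3/5 = 4/5
p ⊃ (p ⊃ q) = 4/5 ⊃ 4/5 = 1
q ⊃ p = 3/5 ⊃ 4/5 = 1
(p ⊃ (p ⊃ q)) ≡ (q ⊃ p) = 1 ≡ 1 = 1
p ⊃ q = 4/5 ⊃ 3/5 = 4/5
q ⊃ q = 3/5 ⊃ 3/5 = 1
(p ⊃ q) ≡ (q ⊃ q) = 4/5 ≡ 1 = 4/5
((p ⊃ (p ⊃ q)) ≡ (q ⊃ p)) ≡ ((p ⊃ q) ≡ (q ⊃ q)) = 1 ≡ 4/5 = 4/5
¬(((p ⊃ (p ⊃ q)) ≡ (q ⊃ p)) ≡ ((p ⊃ q) ≡ (q ⊃ q))) = ¬4/5 = 1/5
p ⊃ p = 4/5 ⊃ 4/5 = 1
q ≡ q = 3/5 ≡ 3/5 = 1
(q ≡ q) ≡ p = 1 ≡ 4/5 = 4/5
(p ⊃ p) ⊃ ((q ≡ q) ≡ p) = 1 ⊃ 4/5 = 4/5
q ⊃ p = 3/5 ⊃ 4/5 = 1
q ⊃ (q ⊃ p) = 3/5 ⊃ 1 = 1
p ⊃ p = 4/5 ⊃ 4/5 = 1
(q ⊃ (q ⊃ p)) ≡ (p ⊃ p) = 1 ≡ 1 = 1
q ≡ p = 3/5 ≡ 4/5 = 4/5
q ≡ q = 3/5 ≡ 3/5 = 1
(q ≡ p) ⊃ (q ≡ q) = 4/5 ⊃ 1 = 1
((q ⊃ (q ⊃ p)) ≡ (p ⊃ p)) ⊃ ((q ≡ p) ⊃ (q ≡ q)) = 1 ⊃ 1 = 1
((p ⊃ p) ⊃ ((q ≡ q) ≡ p)) ⊃ (((q ⊃ (q ⊃ p)) ≡ (p ⊃ p)) ⊃ ((q ≡ p) ⊃ (q ≡ q))) = 4/5 ⊃ 1 = 1
¬(((p ⊃ (p ⊃ q)) ≡ (q ⊃ p)) ≡ ((p ⊃ q) ≡ (q ⊃ q))) ≡ (((p ⊃ p) ⊃ ((q ≡ q) ≡ p)) ⊃ (((q ⊃ (q ⊃ p)) ≡ (p ⊃ p)) ⊃ ((q ≡ p) ⊃ (q ≡ q)))) = 1/5 ≡ 1 = 1/5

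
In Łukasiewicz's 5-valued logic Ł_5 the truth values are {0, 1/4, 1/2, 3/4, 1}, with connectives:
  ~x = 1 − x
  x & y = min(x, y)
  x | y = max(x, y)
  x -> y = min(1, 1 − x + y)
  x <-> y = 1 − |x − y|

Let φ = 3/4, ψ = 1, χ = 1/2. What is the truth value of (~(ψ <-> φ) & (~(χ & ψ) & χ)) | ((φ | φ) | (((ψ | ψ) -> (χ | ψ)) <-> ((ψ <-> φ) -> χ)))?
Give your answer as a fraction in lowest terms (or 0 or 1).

ψ <-> φ = 1 <-> 3/4 = 3/4
~(ψ <-> φ) = ~3/4 = 1/4
χ & ψ = 1/2 & 1 = 1/2
~(χ & ψ) = ~1/2 = 1/2
~(χ & ψ) & χ = 1/2 & 1/2 = 1/2
~(ψ <-> φ) & (~(χ & ψ) & χ) = 1/4 & 1/2 = 1/4
φ | φ = 3/4 | 3/4 = 3/4
ψ | ψ = 1 | 1 = 1
χ | ψ = 1/2 | 1 = 1
(ψ | ψ) -> (χ | ψ) = 1 -> 1 = 1
ψ <-> φ = 1 <-> 3/4 = 3/4
(ψ <-> φ) -> χ = 3/4 -> 1/2 = 3/4
((ψ | ψ) -> (χ | ψ)) <-> ((ψ <-> φ) -> χ) = 1 <-> 3/4 = 3/4
(φ | φ) | (((ψ | ψ) -> (χ | ψ)) <-> ((ψ <-> φ) -> χ)) = 3/4 | 3/4 = 3/4
(~(ψ <-> φ) & (~(χ & ψ) & χ)) | ((φ | φ) | (((ψ | ψ) -> (χ | ψ)) <-> ((ψ <-> φ) -> χ))) = 1/4 | 3/4 = 3/4

3/4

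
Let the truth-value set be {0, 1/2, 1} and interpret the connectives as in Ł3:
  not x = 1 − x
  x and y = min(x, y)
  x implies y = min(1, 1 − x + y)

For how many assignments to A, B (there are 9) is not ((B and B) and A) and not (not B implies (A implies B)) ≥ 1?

A = 0, B = 0 ↦ 0  <
A = 0, B = 1/2 ↦ 0  <
A = 0, B = 1 ↦ 0  <
A = 1/2, B = 0 ↦ 1/2  <
A = 1/2, B = 1/2 ↦ 0  <
A = 1/2, B = 1 ↦ 0  <
A = 1, B = 0 ↦ 1  ≥
A = 1, B = 1/2 ↦ 0  <
A = 1, B = 1 ↦ 0  <
So 1 of the 9 assignments meets the threshold.

1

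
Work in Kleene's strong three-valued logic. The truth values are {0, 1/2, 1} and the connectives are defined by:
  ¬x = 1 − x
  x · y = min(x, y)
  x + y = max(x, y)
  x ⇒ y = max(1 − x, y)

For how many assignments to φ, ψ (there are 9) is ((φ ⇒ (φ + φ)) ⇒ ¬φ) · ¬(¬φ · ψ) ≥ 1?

φ = 0, ψ = 0 ↦ 1  ≥
φ = 0, ψ = 1/2 ↦ 1/2  <
φ = 0, ψ = 1 ↦ 0  <
φ = 1/2, ψ = 0 ↦ 1/2  <
φ = 1/2, ψ = 1/2 ↦ 1/2  <
φ = 1/2, ψ = 1 ↦ 1/2  <
φ = 1, ψ = 0 ↦ 0  <
φ = 1, ψ = 1/2 ↦ 0  <
φ = 1, ψ = 1 ↦ 0  <
So 1 of the 9 assignments meets the threshold.

1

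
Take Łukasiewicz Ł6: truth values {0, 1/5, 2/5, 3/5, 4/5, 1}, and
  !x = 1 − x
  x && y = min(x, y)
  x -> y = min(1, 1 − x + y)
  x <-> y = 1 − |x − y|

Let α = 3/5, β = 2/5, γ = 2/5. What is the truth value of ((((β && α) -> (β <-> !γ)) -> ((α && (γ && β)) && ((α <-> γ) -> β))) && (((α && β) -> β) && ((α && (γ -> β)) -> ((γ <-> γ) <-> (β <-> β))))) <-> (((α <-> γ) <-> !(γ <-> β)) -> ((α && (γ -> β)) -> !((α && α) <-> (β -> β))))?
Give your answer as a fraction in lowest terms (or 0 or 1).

2/5

β && α = 2/5 && 3/5 = 2/5
!γ = !2/5 = 3/5
β <-> !γ = 2/5 <-> 3/5 = 4/5
(β && α) -> (β <-> !γ) = 2/5 -> 4/5 = 1
γ && β = 2/5 && 2/5 = 2/5
α && (γ && β) = 3/5 && 2/5 = 2/5
α <-> γ = 3/5 <-> 2/5 = 4/5
(α <-> γ) -> β = 4/5 -> 2/5 = 3/5
(α && (γ && β)) && ((α <-> γ) -> β) = 2/5 && 3/5 = 2/5
((β && α) -> (β <-> !γ)) -> ((α && (γ && β)) && ((α <-> γ) -> β)) = 1 -> 2/5 = 2/5
α && β = 3/5 && 2/5 = 2/5
(α && β) -> β = 2/5 -> 2/5 = 1
γ -> β = 2/5 -> 2/5 = 1
α && (γ -> β) = 3/5 && 1 = 3/5
γ <-> γ = 2/5 <-> 2/5 = 1
β <-> β = 2/5 <-> 2/5 = 1
(γ <-> γ) <-> (β <-> β) = 1 <-> 1 = 1
(α && (γ -> β)) -> ((γ <-> γ) <-> (β <-> β)) = 3/5 -> 1 = 1
((α && β) -> β) && ((α && (γ -> β)) -> ((γ <-> γ) <-> (β <-> β))) = 1 && 1 = 1
(((β && α) -> (β <-> !γ)) -> ((α && (γ && β)) && ((α <-> γ) -> β))) && (((α && β) -> β) && ((α && (γ -> β)) -> ((γ <-> γ) <-> (β <-> β)))) = 2/5 && 1 = 2/5
α <-> γ = 3/5 <-> 2/5 = 4/5
γ <-> β = 2/5 <-> 2/5 = 1
!(γ <-> β) = !1 = 0
(α <-> γ) <-> !(γ <-> β) = 4/5 <-> 0 = 1/5
γ -> β = 2/5 -> 2/5 = 1
α && (γ -> β) = 3/5 && 1 = 3/5
α && α = 3/5 && 3/5 = 3/5
β -> β = 2/5 -> 2/5 = 1
(α && α) <-> (β -> β) = 3/5 <-> 1 = 3/5
!((α && α) <-> (β -> β)) = !3/5 = 2/5
(α && (γ -> β)) -> !((α && α) <-> (β -> β)) = 3/5 -> 2/5 = 4/5
((α <-> γ) <-> !(γ <-> β)) -> ((α && (γ -> β)) -> !((α && α) <-> (β -> β))) = 1/5 -> 4/5 = 1
((((β && α) -> (β <-> !γ)) -> ((α && (γ && β)) && ((α <-> γ) -> β))) && (((α && β) -> β) && ((α && (γ -> β)) -> ((γ <-> γ) <-> (β <-> β))))) <-> (((α <-> γ) <-> !(γ <-> β)) -> ((α && (γ -> β)) -> !((α && α) <-> (β -> β)))) = 2/5 <-> 1 = 2/5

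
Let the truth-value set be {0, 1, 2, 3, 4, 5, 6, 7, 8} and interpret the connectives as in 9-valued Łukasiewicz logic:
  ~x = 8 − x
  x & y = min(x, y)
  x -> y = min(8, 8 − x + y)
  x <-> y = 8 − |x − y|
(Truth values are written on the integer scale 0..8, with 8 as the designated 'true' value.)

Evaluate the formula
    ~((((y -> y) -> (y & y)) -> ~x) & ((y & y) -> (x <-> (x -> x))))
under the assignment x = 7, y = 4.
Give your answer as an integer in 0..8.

y -> y = 4 -> 4 = 8
y & y = 4 & 4 = 4
(y -> y) -> (y & y) = 8 -> 4 = 4
~x = ~7 = 1
((y -> y) -> (y & y)) -> ~x = 4 -> 1 = 5
y & y = 4 & 4 = 4
x -> x = 7 -> 7 = 8
x <-> (x -> x) = 7 <-> 8 = 7
(y & y) -> (x <-> (x -> x)) = 4 -> 7 = 8
(((y -> y) -> (y & y)) -> ~x) & ((y & y) -> (x <-> (x -> x))) = 5 & 8 = 5
~((((y -> y) -> (y & y)) -> ~x) & ((y & y) -> (x <-> (x -> x)))) = ~5 = 3

3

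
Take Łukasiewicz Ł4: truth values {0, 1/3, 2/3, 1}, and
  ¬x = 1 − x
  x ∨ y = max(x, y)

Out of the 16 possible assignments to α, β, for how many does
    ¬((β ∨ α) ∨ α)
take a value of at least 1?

1

α = 0, β = 0 ↦ 1  ≥
α = 0, β = 1/3 ↦ 2/3  <
α = 0, β = 2/3 ↦ 1/3  <
α = 0, β = 1 ↦ 0  <
α = 1/3, β = 0 ↦ 2/3  <
α = 1/3, β = 1/3 ↦ 2/3  <
α = 1/3, β = 2/3 ↦ 1/3  <
α = 1/3, β = 1 ↦ 0  <
α = 2/3, β = 0 ↦ 1/3  <
α = 2/3, β = 1/3 ↦ 1/3  <
α = 2/3, β = 2/3 ↦ 1/3  <
α = 2/3, β = 1 ↦ 0  <
α = 1, β = 0 ↦ 0  <
α = 1, β = 1/3 ↦ 0  <
α = 1, β = 2/3 ↦ 0  <
α = 1, β = 1 ↦ 0  <
So 1 of the 16 assignments meets the threshold.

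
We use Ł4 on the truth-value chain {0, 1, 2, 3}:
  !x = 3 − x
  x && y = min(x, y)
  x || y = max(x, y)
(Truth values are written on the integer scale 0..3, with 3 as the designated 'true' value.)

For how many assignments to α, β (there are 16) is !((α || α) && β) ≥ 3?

α = 0, β = 0 ↦ 3  ≥
α = 0, β = 1 ↦ 3  ≥
α = 0, β = 2 ↦ 3  ≥
α = 0, β = 3 ↦ 3  ≥
α = 1, β = 0 ↦ 3  ≥
α = 1, β = 1 ↦ 2  <
α = 1, β = 2 ↦ 2  <
α = 1, β = 3 ↦ 2  <
α = 2, β = 0 ↦ 3  ≥
α = 2, β = 1 ↦ 2  <
α = 2, β = 2 ↦ 1  <
α = 2, β = 3 ↦ 1  <
α = 3, β = 0 ↦ 3  ≥
α = 3, β = 1 ↦ 2  <
α = 3, β = 2 ↦ 1  <
α = 3, β = 3 ↦ 0  <
So 7 of the 16 assignments meet the threshold.

7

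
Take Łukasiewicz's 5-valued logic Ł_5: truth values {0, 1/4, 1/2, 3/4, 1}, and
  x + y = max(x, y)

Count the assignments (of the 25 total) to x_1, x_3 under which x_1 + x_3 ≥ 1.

9

value 1: 9 assignments (counts)
value 3/4: 7 assignments
value 1/2: 5 assignments
value 1/4: 3 assignments
value 0: 1 assignment
So 9 of the 25 assignments meet the threshold.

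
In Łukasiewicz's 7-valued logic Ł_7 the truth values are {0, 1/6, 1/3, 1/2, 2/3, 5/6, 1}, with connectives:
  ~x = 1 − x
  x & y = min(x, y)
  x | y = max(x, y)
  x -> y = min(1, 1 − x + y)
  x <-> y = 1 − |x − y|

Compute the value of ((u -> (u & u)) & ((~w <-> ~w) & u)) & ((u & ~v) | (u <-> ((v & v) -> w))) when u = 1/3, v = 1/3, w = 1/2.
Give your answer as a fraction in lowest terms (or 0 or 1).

u & u = 1/3 & 1/3 = 1/3
u -> (u & u) = 1/3 -> 1/3 = 1
~w = ~1/2 = 1/2
~w = ~1/2 = 1/2
~w <-> ~w = 1/2 <-> 1/2 = 1
(~w <-> ~w) & u = 1 & 1/3 = 1/3
(u -> (u & u)) & ((~w <-> ~w) & u) = 1 & 1/3 = 1/3
~v = ~1/3 = 2/3
u & ~v = 1/3 & 2/3 = 1/3
v & v = 1/3 & 1/3 = 1/3
(v & v) -> w = 1/3 -> 1/2 = 1
u <-> ((v & v) -> w) = 1/3 <-> 1 = 1/3
(u & ~v) | (u <-> ((v & v) -> w)) = 1/3 | 1/3 = 1/3
((u -> (u & u)) & ((~w <-> ~w) & u)) & ((u & ~v) | (u <-> ((v & v) -> w))) = 1/3 & 1/3 = 1/3

1/3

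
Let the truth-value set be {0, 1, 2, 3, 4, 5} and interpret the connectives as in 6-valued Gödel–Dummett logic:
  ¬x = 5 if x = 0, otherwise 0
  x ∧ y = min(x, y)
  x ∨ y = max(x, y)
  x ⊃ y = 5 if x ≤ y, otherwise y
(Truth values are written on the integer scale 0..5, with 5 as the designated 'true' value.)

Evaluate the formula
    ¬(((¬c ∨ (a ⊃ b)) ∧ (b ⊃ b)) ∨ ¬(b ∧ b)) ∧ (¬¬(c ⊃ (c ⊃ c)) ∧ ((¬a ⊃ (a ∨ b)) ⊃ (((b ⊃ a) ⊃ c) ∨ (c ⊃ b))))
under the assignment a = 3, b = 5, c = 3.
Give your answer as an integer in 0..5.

¬c = ¬3 = 0
a ⊃ b = 3 ⊃ 5 = 5
¬c ∨ (a ⊃ b) = 0 ∨ 5 = 5
b ⊃ b = 5 ⊃ 5 = 5
(¬c ∨ (a ⊃ b)) ∧ (b ⊃ b) = 5 ∧ 5 = 5
b ∧ b = 5 ∧ 5 = 5
¬(b ∧ b) = ¬5 = 0
((¬c ∨ (a ⊃ b)) ∧ (b ⊃ b)) ∨ ¬(b ∧ b) = 5 ∨ 0 = 5
¬(((¬c ∨ (a ⊃ b)) ∧ (b ⊃ b)) ∨ ¬(b ∧ b)) = ¬5 = 0
c ⊃ c = 3 ⊃ 3 = 5
c ⊃ (c ⊃ c) = 3 ⊃ 5 = 5
¬(c ⊃ (c ⊃ c)) = ¬5 = 0
¬¬(c ⊃ (c ⊃ c)) = ¬0 = 5
¬a = ¬3 = 0
a ∨ b = 3 ∨ 5 = 5
¬a ⊃ (a ∨ b) = 0 ⊃ 5 = 5
b ⊃ a = 5 ⊃ 3 = 3
(b ⊃ a) ⊃ c = 3 ⊃ 3 = 5
c ⊃ b = 3 ⊃ 5 = 5
((b ⊃ a) ⊃ c) ∨ (c ⊃ b) = 5 ∨ 5 = 5
(¬a ⊃ (a ∨ b)) ⊃ (((b ⊃ a) ⊃ c) ∨ (c ⊃ b)) = 5 ⊃ 5 = 5
¬¬(c ⊃ (c ⊃ c)) ∧ ((¬a ⊃ (a ∨ b)) ⊃ (((b ⊃ a) ⊃ c) ∨ (c ⊃ b))) = 5 ∧ 5 = 5
¬(((¬c ∨ (a ⊃ b)) ∧ (b ⊃ b)) ∨ ¬(b ∧ b)) ∧ (¬¬(c ⊃ (c ⊃ c)) ∧ ((¬a ⊃ (a ∨ b)) ⊃ (((b ⊃ a) ⊃ c) ∨ (c ⊃ b)))) = 0 ∧ 5 = 0

0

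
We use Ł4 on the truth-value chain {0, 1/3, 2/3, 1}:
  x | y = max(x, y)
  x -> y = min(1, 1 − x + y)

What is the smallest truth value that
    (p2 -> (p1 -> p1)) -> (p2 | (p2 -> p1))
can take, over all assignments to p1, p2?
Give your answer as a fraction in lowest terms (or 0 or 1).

2/3

Take p1 = 0, p2 = 1/3:
p1 -> p1 = 0 -> 0 = 1
p2 -> (p1 -> p1) = 1/3 -> 1 = 1
p2 -> p1 = 1/3 -> 0 = 2/3
p2 | (p2 -> p1) = 1/3 | 2/3 = 2/3
(p2 -> (p1 -> p1)) -> (p2 | (p2 -> p1)) = 1 -> 2/3 = 2/3
No assignment yields a value below 2/3, so this is the minimum.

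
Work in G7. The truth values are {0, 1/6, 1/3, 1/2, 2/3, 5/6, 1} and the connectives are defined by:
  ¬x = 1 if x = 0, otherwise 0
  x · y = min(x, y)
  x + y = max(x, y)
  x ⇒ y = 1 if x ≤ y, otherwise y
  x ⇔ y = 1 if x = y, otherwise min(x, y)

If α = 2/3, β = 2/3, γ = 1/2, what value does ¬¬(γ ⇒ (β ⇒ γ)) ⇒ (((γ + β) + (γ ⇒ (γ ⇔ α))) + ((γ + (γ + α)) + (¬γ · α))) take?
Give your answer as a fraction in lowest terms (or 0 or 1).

1

β ⇒ γ = 2/3 ⇒ 1/2 = 1/2
γ ⇒ (β ⇒ γ) = 1/2 ⇒ 1/2 = 1
¬(γ ⇒ (β ⇒ γ)) = ¬1 = 0
¬¬(γ ⇒ (β ⇒ γ)) = ¬0 = 1
γ + β = 1/2 + 2/3 = 2/3
γ ⇔ α = 1/2 ⇔ 2/3 = 1/2
γ ⇒ (γ ⇔ α) = 1/2 ⇒ 1/2 = 1
(γ + β) + (γ ⇒ (γ ⇔ α)) = 2/3 + 1 = 1
γ + α = 1/2 + 2/3 = 2/3
γ + (γ + α) = 1/2 + 2/3 = 2/3
¬γ = ¬1/2 = 0
¬γ · α = 0 · 2/3 = 0
(γ + (γ + α)) + (¬γ · α) = 2/3 + 0 = 2/3
((γ + β) + (γ ⇒ (γ ⇔ α))) + ((γ + (γ + α)) + (¬γ · α)) = 1 + 2/3 = 1
¬¬(γ ⇒ (β ⇒ γ)) ⇒ (((γ + β) + (γ ⇒ (γ ⇔ α))) + ((γ + (γ + α)) + (¬γ · α))) = 1 ⇒ 1 = 1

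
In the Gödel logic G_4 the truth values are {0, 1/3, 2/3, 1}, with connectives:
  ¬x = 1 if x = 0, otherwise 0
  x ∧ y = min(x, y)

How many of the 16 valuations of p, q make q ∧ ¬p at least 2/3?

2

p = 0, q = 0 ↦ 0  <
p = 0, q = 1/3 ↦ 1/3  <
p = 0, q = 2/3 ↦ 2/3  ≥
p = 0, q = 1 ↦ 1  ≥
p = 1/3, q = 0 ↦ 0  <
p = 1/3, q = 1/3 ↦ 0  <
p = 1/3, q = 2/3 ↦ 0  <
p = 1/3, q = 1 ↦ 0  <
p = 2/3, q = 0 ↦ 0  <
p = 2/3, q = 1/3 ↦ 0  <
p = 2/3, q = 2/3 ↦ 0  <
p = 2/3, q = 1 ↦ 0  <
p = 1, q = 0 ↦ 0  <
p = 1, q = 1/3 ↦ 0  <
p = 1, q = 2/3 ↦ 0  <
p = 1, q = 1 ↦ 0  <
So 2 of the 16 assignments meet the threshold.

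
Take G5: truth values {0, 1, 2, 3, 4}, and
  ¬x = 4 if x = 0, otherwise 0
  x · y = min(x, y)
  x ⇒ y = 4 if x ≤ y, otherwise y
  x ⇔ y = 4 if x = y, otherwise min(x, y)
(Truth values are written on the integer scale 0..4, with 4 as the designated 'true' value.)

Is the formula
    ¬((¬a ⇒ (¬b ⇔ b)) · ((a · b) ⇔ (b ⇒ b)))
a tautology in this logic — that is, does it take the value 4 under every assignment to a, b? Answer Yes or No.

No

Counterexample: take a = 1, b = 1.
¬a = ¬1 = 0
¬b = ¬1 = 0
¬b ⇔ b = 0 ⇔ 1 = 0
¬a ⇒ (¬b ⇔ b) = 0 ⇒ 0 = 4
a · b = 1 · 1 = 1
b ⇒ b = 1 ⇒ 1 = 4
(a · b) ⇔ (b ⇒ b) = 1 ⇔ 4 = 1
(¬a ⇒ (¬b ⇔ b)) · ((a · b) ⇔ (b ⇒ b)) = 4 · 1 = 1
¬((¬a ⇒ (¬b ⇔ b)) · ((a · b) ⇔ (b ⇒ b))) = ¬1 = 0
This gives 0 ≠ 4.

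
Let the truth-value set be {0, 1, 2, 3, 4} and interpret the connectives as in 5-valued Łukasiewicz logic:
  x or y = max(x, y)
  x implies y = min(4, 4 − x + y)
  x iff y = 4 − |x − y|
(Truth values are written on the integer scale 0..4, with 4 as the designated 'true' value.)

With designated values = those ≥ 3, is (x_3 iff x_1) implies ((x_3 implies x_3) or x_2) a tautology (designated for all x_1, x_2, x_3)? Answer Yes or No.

At x_1 = 0, x_2 = 1, x_3 = 0, for instance:
x_3 iff x_1 = 0 iff 0 = 4
x_3 implies x_3 = 0 implies 0 = 4
(x_3 implies x_3) or x_2 = 4 or 1 = 4
(x_3 iff x_1) implies ((x_3 implies x_3) or x_2) = 4 implies 4 = 4
and checking the remaining 124 assignments likewise gives ≥ 3 in every case.

Yes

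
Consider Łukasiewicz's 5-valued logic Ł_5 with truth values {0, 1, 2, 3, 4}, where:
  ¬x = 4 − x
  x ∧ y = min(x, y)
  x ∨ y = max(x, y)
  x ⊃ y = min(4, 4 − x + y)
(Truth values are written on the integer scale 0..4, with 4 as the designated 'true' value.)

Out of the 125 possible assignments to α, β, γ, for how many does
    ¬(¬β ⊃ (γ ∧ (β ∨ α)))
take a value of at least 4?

9

value 4: 9 assignments (counts)
value 3: 12 assignments
value 2: 21 assignments
value 1: 18 assignments
value 0: 65 assignments
So 9 of the 125 assignments meet the threshold.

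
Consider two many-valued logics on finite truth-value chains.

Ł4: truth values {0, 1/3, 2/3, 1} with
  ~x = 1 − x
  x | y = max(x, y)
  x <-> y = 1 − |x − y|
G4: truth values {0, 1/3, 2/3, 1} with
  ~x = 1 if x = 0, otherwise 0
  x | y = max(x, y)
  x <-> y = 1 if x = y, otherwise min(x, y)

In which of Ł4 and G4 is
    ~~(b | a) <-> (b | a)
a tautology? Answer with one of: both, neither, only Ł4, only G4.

only Ł4

In Ł4: every assignment gives 1 — tautology.
In G4: at a = 0, b = 1/3 the value is 1/3 — not a tautology.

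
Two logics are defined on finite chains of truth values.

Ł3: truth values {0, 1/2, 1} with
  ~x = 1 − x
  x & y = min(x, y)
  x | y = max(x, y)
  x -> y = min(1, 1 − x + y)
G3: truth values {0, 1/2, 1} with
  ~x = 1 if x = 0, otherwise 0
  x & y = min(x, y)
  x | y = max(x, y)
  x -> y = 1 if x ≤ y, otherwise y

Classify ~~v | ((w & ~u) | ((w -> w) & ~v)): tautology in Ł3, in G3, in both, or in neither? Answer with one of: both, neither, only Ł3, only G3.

In Ł3: at u = 0, v = 1/2, w = 0 the value is 1/2 — not a tautology.
In G3: every assignment gives 1 — tautology.

only G3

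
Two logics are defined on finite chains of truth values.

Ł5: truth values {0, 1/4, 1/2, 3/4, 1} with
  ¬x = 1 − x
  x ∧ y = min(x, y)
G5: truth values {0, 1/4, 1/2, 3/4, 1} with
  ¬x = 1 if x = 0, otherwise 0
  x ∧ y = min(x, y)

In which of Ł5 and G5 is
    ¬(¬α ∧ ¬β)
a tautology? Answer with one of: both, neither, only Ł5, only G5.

In Ł5: at α = 0, β = 0 the value is 0 — not a tautology.
In G5: at α = 0, β = 0 the value is 0 — not a tautology.

neither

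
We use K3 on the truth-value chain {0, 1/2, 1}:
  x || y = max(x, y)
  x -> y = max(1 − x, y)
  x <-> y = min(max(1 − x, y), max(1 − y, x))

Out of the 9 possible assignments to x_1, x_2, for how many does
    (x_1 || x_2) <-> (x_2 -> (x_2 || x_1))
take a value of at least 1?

x_1 = 0, x_2 = 0 ↦ 0  <
x_1 = 0, x_2 = 1/2 ↦ 1/2  <
x_1 = 0, x_2 = 1 ↦ 1  ≥
x_1 = 1/2, x_2 = 0 ↦ 1/2  <
x_1 = 1/2, x_2 = 1/2 ↦ 1/2  <
x_1 = 1/2, x_2 = 1 ↦ 1  ≥
x_1 = 1, x_2 = 0 ↦ 1  ≥
x_1 = 1, x_2 = 1/2 ↦ 1  ≥
x_1 = 1, x_2 = 1 ↦ 1  ≥
So 5 of the 9 assignments meet the threshold.

5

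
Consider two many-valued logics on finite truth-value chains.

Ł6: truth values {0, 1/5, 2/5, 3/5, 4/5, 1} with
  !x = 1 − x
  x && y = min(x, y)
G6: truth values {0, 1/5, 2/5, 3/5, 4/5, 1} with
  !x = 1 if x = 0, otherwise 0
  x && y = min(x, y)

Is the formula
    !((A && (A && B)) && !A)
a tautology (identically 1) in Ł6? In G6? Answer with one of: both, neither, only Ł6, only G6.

only G6

In Ł6: at A = 1/5, B = 1/5 the value is 4/5 — not a tautology.
In G6: every assignment gives 1 — tautology.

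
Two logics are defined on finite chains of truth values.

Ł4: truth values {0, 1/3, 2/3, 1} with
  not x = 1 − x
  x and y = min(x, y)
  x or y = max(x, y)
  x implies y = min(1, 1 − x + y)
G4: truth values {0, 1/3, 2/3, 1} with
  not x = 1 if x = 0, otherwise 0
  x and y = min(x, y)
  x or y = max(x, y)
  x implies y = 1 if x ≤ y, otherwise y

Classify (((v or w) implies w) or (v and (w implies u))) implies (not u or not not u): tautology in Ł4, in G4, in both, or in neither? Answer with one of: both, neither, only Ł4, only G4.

In Ł4: at u = 1/3, v = 0, w = 0 the value is 2/3 — not a tautology.
In G4: every assignment gives 1 — tautology.

only G4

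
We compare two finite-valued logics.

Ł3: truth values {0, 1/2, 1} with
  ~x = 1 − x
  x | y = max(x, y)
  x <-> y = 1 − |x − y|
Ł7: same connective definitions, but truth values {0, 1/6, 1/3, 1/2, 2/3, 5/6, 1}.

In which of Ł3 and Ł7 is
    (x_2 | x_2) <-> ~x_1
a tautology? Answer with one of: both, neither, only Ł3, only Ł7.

neither

In Ł3: at x_1 = 0, x_2 = 0 the value is 0 — not a tautology.
In Ł7: at x_1 = 0, x_2 = 0 the value is 0 — not a tautology.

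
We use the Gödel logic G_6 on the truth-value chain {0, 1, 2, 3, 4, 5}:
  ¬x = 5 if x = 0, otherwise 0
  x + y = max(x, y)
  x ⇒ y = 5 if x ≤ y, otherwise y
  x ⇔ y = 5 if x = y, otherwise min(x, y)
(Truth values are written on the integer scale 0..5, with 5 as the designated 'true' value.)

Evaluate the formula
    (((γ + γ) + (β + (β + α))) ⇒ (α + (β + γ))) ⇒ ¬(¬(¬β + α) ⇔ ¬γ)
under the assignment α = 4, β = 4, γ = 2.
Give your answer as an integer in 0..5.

γ + γ = 2 + 2 = 2
β + α = 4 + 4 = 4
β + (β + α) = 4 + 4 = 4
(γ + γ) + (β + (β + α)) = 2 + 4 = 4
β + γ = 4 + 2 = 4
α + (β + γ) = 4 + 4 = 4
((γ + γ) + (β + (β + α))) ⇒ (α + (β + γ)) = 4 ⇒ 4 = 5
¬β = ¬4 = 0
¬β + α = 0 + 4 = 4
¬(¬β + α) = ¬4 = 0
¬γ = ¬2 = 0
¬(¬β + α) ⇔ ¬γ = 0 ⇔ 0 = 5
¬(¬(¬β + α) ⇔ ¬γ) = ¬5 = 0
(((γ + γ) + (β + (β + α))) ⇒ (α + (β + γ))) ⇒ ¬(¬(¬β + α) ⇔ ¬γ) = 5 ⇒ 0 = 0

0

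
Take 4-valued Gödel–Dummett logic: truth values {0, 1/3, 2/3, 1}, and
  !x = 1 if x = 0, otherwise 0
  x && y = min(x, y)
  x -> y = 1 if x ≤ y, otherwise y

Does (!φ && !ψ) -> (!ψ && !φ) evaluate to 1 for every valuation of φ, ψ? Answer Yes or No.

Yes

φ = 0, ψ = 0 ↦ 1
φ = 0, ψ = 1/3 ↦ 1
φ = 0, ψ = 2/3 ↦ 1
φ = 0, ψ = 1 ↦ 1
φ = 1/3, ψ = 0 ↦ 1
φ = 1/3, ψ = 1/3 ↦ 1
φ = 1/3, ψ = 2/3 ↦ 1
φ = 1/3, ψ = 1 ↦ 1
φ = 2/3, ψ = 0 ↦ 1
φ = 2/3, ψ = 1/3 ↦ 1
φ = 2/3, ψ = 2/3 ↦ 1
φ = 2/3, ψ = 1 ↦ 1
φ = 1, ψ = 0 ↦ 1
φ = 1, ψ = 1/3 ↦ 1
φ = 1, ψ = 2/3 ↦ 1
φ = 1, ψ = 1 ↦ 1
Every assignment gives a value ≥ 1.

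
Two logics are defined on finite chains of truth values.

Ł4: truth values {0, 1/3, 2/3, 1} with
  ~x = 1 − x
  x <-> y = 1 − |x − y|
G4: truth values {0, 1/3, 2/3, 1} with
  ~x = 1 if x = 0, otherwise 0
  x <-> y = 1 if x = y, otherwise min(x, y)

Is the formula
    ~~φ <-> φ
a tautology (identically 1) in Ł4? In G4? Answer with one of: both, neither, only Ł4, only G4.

only Ł4

In Ł4: every assignment gives 1 — tautology.
In G4: at φ = 1/3 the value is 1/3 — not a tautology.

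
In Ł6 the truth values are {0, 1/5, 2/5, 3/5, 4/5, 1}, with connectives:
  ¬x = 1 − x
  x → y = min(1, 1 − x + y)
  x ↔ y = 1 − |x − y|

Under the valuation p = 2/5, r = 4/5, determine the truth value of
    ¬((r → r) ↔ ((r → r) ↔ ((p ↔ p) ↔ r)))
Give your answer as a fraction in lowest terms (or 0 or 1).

1/5

r → r = 4/5 → 4/5 = 1
r → r = 4/5 → 4/5 = 1
p ↔ p = 2/5 ↔ 2/5 = 1
(p ↔ p) ↔ r = 1 ↔ 4/5 = 4/5
(r → r) ↔ ((p ↔ p) ↔ r) = 1 ↔ 4/5 = 4/5
(r → r) ↔ ((r → r) ↔ ((p ↔ p) ↔ r)) = 1 ↔ 4/5 = 4/5
¬((r → r) ↔ ((r → r) ↔ ((p ↔ p) ↔ r))) = ¬4/5 = 1/5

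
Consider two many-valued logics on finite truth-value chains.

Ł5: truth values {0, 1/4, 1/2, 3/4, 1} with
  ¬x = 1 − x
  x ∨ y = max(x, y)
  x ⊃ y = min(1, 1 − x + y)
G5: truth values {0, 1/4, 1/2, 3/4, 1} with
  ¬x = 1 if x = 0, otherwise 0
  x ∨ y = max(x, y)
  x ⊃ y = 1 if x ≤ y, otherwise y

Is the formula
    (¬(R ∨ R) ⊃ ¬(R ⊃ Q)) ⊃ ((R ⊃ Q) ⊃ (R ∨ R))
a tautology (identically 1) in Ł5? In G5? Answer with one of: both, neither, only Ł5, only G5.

In Ł5: every assignment gives 1 — tautology.
In G5: at Q = 1/4, R = 1/4 the value is 1/4 — not a tautology.

only Ł5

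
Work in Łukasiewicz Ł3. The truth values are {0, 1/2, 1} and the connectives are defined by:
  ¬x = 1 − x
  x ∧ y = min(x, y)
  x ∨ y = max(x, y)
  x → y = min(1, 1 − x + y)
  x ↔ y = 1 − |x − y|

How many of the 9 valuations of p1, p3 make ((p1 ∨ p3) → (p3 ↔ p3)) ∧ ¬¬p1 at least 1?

p1 = 0, p3 = 0 ↦ 0  <
p1 = 0, p3 = 1/2 ↦ 0  <
p1 = 0, p3 = 1 ↦ 0  <
p1 = 1/2, p3 = 0 ↦ 1/2  <
p1 = 1/2, p3 = 1/2 ↦ 1/2  <
p1 = 1/2, p3 = 1 ↦ 1/2  <
p1 = 1, p3 = 0 ↦ 1  ≥
p1 = 1, p3 = 1/2 ↦ 1  ≥
p1 = 1, p3 = 1 ↦ 1  ≥
So 3 of the 9 assignments meet the threshold.

3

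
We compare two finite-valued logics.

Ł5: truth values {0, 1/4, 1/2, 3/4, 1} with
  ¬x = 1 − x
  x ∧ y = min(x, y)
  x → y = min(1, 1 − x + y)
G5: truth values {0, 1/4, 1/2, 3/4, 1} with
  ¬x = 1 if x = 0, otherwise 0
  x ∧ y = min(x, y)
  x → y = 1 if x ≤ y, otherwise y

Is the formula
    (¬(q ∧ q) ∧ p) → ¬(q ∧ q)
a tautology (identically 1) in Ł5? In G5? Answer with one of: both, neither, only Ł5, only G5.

both

In Ł5: every assignment gives 1 — tautology.
In G5: every assignment gives 1 — tautology.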